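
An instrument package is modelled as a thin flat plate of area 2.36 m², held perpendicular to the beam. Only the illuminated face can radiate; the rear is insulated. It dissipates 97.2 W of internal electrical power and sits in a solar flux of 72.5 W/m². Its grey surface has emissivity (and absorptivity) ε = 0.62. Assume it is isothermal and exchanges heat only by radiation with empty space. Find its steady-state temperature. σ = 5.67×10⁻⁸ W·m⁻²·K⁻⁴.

T ≈ 222 K

At steady state, absorbed solar power + internal power = radiated power.
Absorbed: α·S·A_cross = 0.62·72.5·2.360 = 106.1 W (cross-section A).
Total input = 106.1 + 97.2 = 203.3 W.
Radiated: εσ·A_surf·T⁴ with A_surf = A = 2.360 m².
T⁴ = 203.3/(0.62·5.67×10⁻⁸·2.360) = 2.450×10⁹ K⁴.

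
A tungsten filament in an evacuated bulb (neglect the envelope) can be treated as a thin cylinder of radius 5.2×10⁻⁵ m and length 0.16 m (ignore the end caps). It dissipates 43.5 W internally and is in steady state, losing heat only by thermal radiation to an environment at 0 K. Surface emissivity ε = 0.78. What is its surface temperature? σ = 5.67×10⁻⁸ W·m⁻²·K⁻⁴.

Steady state: internal power = radiated power, P = εσA T⁴.
Radiating area A = 2πrL = 5.228×10⁻⁵ m².
T⁴ = P/(εσA) = 43.5/(0.78·5.67×10⁻⁸·5.228×10⁻⁵) = 1.882×10¹³ K⁴.
T = (1.882×10¹³)^(1/4).

T ≈ 2080 K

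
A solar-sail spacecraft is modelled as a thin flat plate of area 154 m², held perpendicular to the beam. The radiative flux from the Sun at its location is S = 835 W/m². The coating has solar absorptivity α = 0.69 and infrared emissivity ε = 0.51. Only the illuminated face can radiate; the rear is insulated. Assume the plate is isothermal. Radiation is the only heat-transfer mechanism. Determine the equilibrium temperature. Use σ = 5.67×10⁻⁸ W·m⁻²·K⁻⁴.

T ≈ 376 K

At equilibrium, absorbed power = emitted power.
Absorbing cross-section = A = 154.0 m²; emitting surface = A = 154.0 m² (ratio 1).
αS·A_cross = εσ·A_surf·T⁴  ⇒  T⁴ = αS/(ε·1σ).
T⁴ = 0.690·835/(0.51·1·5.67×10⁻⁸) = 1.992×10¹⁰ K⁴.
T = (1.992×10¹⁰)^(1/4).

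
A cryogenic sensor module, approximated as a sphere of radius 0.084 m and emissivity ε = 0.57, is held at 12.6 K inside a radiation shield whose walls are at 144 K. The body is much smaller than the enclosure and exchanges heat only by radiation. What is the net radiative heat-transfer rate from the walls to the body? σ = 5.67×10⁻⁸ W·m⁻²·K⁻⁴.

For a small grey body in a large enclosure: P_net = εσA(T_body⁴ − T_wall⁴).
A = 4πr² = 0.08867 m²; T_body⁴ − T_wall⁴ = 25200 − 4.300×10⁸ = -4.300×10⁸ K⁴.
|P_net| = 0.57·5.67×10⁻⁸·0.08867·4.300×10⁸.

P_net ≈ 1.23 W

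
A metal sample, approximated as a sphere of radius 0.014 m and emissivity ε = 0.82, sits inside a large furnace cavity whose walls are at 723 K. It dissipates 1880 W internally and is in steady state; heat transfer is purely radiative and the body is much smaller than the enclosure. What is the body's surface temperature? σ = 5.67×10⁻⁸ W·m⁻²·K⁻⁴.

For a small grey body in a large enclosure, net radiated power = εσA(T⁴ − T_w⁴).
Steady state: P = εσA(T⁴ − T_w⁴) with A = 4πr² = 0.002463 m².
T⁴ = P/(εσA) + T_w⁴ = 1880/(0.82·5.67×10⁻⁸·0.002463) + (723)⁴
    = 1.642×10¹³ + 2.732×10¹¹ = 1.669×10¹³ K⁴.

T ≈ 2020 K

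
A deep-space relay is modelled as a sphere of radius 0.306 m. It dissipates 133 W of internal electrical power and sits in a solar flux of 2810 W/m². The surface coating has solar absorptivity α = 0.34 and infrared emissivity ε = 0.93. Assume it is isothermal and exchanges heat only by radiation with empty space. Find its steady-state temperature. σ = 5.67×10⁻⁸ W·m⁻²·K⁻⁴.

At steady state, absorbed solar power + internal power = radiated power.
Absorbed: α·S·A_cross = 0.34·2810·0.2942 = 281.0 W (cross-section πr²).
Total input = 281.0 + 133 = 414.0 W.
Radiated: εσ·A_surf·T⁴ with A_surf = 4πr² = 1.177 m².
T⁴ = 414.0/(0.93·5.67×10⁻⁸·1.177) = 6.673×10⁹ K⁴.

T ≈ 286 K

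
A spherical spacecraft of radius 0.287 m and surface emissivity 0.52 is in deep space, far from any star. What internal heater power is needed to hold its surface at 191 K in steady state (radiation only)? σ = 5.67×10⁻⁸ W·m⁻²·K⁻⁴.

P ≈ 40.6 W

P = εσ·4πr²·T⁴.
4πr² = 1.035 m²; T⁴ = 1.331×10⁹ K⁴.
P = 0.52·5.67×10⁻⁸·1.035·1.331×10⁹.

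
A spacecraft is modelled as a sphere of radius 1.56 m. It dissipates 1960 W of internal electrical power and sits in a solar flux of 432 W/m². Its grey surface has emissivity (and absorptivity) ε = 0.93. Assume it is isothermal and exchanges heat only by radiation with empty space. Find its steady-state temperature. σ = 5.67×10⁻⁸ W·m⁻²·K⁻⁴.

At steady state, absorbed solar power + internal power = radiated power.
Absorbed: α·S·A_cross = 0.93·432·7.645 = 3072 W (cross-section πr²).
Total input = 3072 + 1960 = 5032 W.
Radiated: εσ·A_surf·T⁴ with A_surf = 4πr² = 30.58 m².
T⁴ = 5032/(0.93·5.67×10⁻⁸·30.58) = 3.120×10⁹ K⁴.

T ≈ 236 K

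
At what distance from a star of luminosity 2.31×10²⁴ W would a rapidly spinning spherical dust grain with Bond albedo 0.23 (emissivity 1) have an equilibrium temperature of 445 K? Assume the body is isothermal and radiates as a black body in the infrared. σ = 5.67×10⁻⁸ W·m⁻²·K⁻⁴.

For an isothermal black-emitting sphere, (1−a)S·πr² = σ·4πr²·T⁴ ⇒ S = 4σT⁴/(1−a).
S = 4·5.67×10⁻⁸·(445)⁴/0.770 = 11550 W/m².
Flux falls as S = L/(4πd²), so d = √(L/(4πS)) = √(2.31×10²⁴/(4π·11550)).

d ≈ 3.99×10⁹ m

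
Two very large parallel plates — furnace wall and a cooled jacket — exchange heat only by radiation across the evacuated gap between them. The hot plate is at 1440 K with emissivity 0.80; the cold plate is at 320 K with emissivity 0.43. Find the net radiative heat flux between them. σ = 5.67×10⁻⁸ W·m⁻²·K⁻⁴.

q ≈ 94400 W/m²

For two infinite grey parallel plates, q = σ(T₁⁴ − T₂⁴)/(1/ε₁ + 1/ε₂ − 1).
T₁⁴ − T₂⁴ = 4.300×10¹² − 1.049×10¹⁰ = 4.289×10¹² K⁴.
1/ε₁ + 1/ε₂ − 1 = 1.250 + 2.326 − 1 = 2.576.
q = 5.67×10⁻⁸ × 4.289×10¹² / 2.576.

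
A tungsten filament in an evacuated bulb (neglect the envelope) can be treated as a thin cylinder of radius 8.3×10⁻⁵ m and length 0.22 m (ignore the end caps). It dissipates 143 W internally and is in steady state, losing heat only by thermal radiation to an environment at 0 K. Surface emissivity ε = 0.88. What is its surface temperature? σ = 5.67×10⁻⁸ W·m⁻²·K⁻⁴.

T ≈ 2240 K

Steady state: internal power = radiated power, P = εσA T⁴.
Radiating area A = 2πrL = 1.147×10⁻⁴ m².
T⁴ = P/(εσA) = 143/(0.88·5.67×10⁻⁸·1.147×10⁻⁴) = 2.498×10¹³ K⁴.
T = (2.498×10¹³)^(1/4).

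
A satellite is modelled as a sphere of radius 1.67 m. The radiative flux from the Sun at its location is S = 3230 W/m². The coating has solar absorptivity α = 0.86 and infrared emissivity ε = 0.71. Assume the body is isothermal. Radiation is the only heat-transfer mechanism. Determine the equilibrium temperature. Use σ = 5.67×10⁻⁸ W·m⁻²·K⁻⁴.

T ≈ 362 K

At equilibrium, absorbed power = emitted power.
Absorbing cross-section = πr² = 8.762 m²; emitting surface = 4πr² = 35.05 m² (ratio 4).
αS·A_cross = εσ·A_surf·T⁴  ⇒  T⁴ = αS/(ε·4σ).
T⁴ = 0.860·3230/(0.71·4·5.67×10⁻⁸) = 1.725×10¹⁰ K⁴.
T = (1.725×10¹⁰)^(1/4).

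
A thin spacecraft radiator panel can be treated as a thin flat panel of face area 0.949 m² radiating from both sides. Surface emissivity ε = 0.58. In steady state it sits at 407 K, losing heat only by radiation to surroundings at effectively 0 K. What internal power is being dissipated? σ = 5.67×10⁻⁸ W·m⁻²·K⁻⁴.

P ≈ 1710 W

Steady state: P = εσA T⁴.
A = 2·0.949 = 1.898 m²; T⁴ = (407)⁴ = 2.744×10¹⁰ K⁴.
P = 0.58 × 5.67×10⁻⁸ × 1.898 × 2.744×10¹⁰.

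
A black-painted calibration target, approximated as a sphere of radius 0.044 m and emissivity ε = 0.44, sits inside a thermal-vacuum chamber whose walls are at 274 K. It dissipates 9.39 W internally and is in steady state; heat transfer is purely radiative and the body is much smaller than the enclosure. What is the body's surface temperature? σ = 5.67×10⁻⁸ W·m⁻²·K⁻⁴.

T ≈ 381 K

For a small grey body in a large enclosure, net radiated power = εσA(T⁴ − T_w⁴).
Steady state: P = εσA(T⁴ − T_w⁴) with A = 4πr² = 0.02433 m².
T⁴ = P/(εσA) + T_w⁴ = 9.39/(0.44·5.67×10⁻⁸·0.02433) + (274)⁴
    = 1.547×10¹⁰ + 5.636×10⁹ = 2.111×10¹⁰ K⁴.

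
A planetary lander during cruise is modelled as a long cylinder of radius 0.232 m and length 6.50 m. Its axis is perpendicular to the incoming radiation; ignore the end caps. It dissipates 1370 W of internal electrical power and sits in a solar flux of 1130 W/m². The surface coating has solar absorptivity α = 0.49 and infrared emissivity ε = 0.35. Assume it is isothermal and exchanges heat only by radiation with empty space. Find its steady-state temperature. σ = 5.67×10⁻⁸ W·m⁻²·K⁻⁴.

T ≈ 357 K

At steady state, absorbed solar power + internal power = radiated power.
Absorbed: α·S·A_cross = 0.49·1130·3.016 = 1670 W (cross-section 2rL).
Total input = 1670 + 1370 = 3040 W.
Radiated: εσ·A_surf·T⁴ with A_surf = 2πrL = 9.475 m².
T⁴ = 3040/(0.35·5.67×10⁻⁸·9.475) = 1.617×10¹⁰ K⁴.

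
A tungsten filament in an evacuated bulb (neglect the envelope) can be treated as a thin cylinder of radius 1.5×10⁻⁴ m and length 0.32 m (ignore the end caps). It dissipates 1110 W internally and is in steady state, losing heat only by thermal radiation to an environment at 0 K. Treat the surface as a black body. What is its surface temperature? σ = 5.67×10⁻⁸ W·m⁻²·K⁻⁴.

Steady state: internal power = radiated power, P = εσA T⁴.
Radiating area A = 2πrL = 3.016×10⁻⁴ m².
T⁴ = P/(εσA) = 1110/(1.0·5.67×10⁻⁸·3.016×10⁻⁴) = 6.491×10¹³ K⁴.
T = (6.491×10¹³)^(1/4).

T ≈ 2840 K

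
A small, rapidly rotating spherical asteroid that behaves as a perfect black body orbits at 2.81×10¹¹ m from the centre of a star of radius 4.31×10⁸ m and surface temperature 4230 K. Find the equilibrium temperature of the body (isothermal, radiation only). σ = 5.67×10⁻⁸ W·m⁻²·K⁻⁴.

The star's surface emits σT_*⁴; at distance d the flux is S = σT_*⁴(R_*/d)².
S = 5.67×10⁻⁸·(4230)⁴·(4.31×10⁸/2.81×10¹¹)² = 42.71 W/m².
For an isothermal sphere T⁴ = (1−a)S/(4σ) = 1.883×10⁸ K⁴.

T ≈ 117 K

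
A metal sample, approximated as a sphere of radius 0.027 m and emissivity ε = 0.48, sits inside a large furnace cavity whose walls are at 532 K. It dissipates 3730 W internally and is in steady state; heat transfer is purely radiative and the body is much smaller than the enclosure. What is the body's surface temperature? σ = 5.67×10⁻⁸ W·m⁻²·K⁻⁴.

T ≈ 1970 K

For a small grey body in a large enclosure, net radiated power = εσA(T⁴ − T_w⁴).
Steady state: P = εσA(T⁴ − T_w⁴) with A = 4πr² = 0.009161 m².
T⁴ = P/(εσA) + T_w⁴ = 3730/(0.48·5.67×10⁻⁸·0.009161) + (532)⁴
    = 1.496×10¹³ + 8.010×10¹⁰ = 1.504×10¹³ K⁴.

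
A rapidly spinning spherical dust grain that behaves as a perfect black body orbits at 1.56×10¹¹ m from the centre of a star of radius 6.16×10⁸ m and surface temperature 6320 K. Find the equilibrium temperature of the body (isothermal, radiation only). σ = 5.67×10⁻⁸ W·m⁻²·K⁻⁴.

T ≈ 281 K

The star's surface emits σT_*⁴; at distance d the flux is S = σT_*⁴(R_*/d)².
S = 5.67×10⁻⁸·(6320)⁴·(6.16×10⁸/1.56×10¹¹)² = 1410 W/m².
For an isothermal sphere T⁴ = (1−a)S/(4σ) = 6.219×10⁹ K⁴.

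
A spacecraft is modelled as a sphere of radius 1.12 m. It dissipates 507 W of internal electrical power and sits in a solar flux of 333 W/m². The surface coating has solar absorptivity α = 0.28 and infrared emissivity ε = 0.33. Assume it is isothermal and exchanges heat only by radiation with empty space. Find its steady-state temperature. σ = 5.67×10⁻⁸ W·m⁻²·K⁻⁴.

At steady state, absorbed solar power + internal power = radiated power.
Absorbed: α·S·A_cross = 0.28·333·3.941 = 367.4 W (cross-section πr²).
Total input = 367.4 + 507 = 874.4 W.
Radiated: εσ·A_surf·T⁴ with A_surf = 4πr² = 15.76 m².
T⁴ = 874.4/(0.33·5.67×10⁻⁸·15.76) = 2.965×10⁹ K⁴.

T ≈ 233 K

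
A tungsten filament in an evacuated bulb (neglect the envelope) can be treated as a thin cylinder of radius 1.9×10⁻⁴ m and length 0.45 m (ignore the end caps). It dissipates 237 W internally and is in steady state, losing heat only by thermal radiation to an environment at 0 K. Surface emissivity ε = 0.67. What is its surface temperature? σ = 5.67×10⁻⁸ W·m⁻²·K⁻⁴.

Steady state: internal power = radiated power, P = εσA T⁴.
Radiating area A = 2πrL = 5.372×10⁻⁴ m².
T⁴ = P/(εσA) = 237/(0.67·5.67×10⁻⁸·5.372×10⁻⁴) = 1.161×10¹³ K⁴.
T = (1.161×10¹³)^(1/4).

T ≈ 1850 K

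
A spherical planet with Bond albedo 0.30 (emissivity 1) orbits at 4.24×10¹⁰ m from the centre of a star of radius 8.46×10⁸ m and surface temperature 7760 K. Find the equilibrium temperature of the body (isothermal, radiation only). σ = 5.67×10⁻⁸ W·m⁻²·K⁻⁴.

The star's surface emits σT_*⁴; at distance d the flux is S = σT_*⁴(R_*/d)².
S = 5.67×10⁻⁸·(7760)⁴·(8.46×10⁸/4.24×10¹⁰)² = 81850 W/m².
For an isothermal sphere T⁴ = (1−a)S/(4σ) = 2.526×10¹¹ K⁴.

T ≈ 709 K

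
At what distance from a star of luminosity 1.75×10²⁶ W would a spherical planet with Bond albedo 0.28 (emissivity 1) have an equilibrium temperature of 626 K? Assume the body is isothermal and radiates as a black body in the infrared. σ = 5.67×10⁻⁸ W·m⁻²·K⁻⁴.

d ≈ 1.70×10¹⁰ m

For an isothermal black-emitting sphere, (1−a)S·πr² = σ·4πr²·T⁴ ⇒ S = 4σT⁴/(1−a).
S = 4·5.67×10⁻⁸·(626)⁴/0.720 = 48370 W/m².
Flux falls as S = L/(4πd²), so d = √(L/(4πS)) = √(1.75×10²⁶/(4π·48370)).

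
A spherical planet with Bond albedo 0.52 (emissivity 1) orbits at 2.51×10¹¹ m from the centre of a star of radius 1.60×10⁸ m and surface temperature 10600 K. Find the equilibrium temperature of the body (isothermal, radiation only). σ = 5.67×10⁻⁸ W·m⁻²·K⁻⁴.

The star's surface emits σT_*⁴; at distance d the flux is S = σT_*⁴(R_*/d)².
S = 5.67×10⁻⁸·(10600)⁴·(1.60×10⁸/2.51×10¹¹)² = 290.9 W/m².
For an isothermal sphere T⁴ = (1−a)S/(4σ) = 6.156×10⁸ K⁴.

T ≈ 158 K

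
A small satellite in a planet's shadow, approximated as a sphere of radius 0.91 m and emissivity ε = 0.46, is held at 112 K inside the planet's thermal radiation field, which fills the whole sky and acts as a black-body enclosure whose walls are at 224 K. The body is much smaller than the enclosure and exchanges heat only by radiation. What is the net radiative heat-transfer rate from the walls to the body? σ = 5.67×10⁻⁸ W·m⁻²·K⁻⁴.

P_net ≈ 641 W

For a small grey body in a large enclosure: P_net = εσA(T_body⁴ − T_wall⁴).
A = 4πr² = 10.41 m²; T_body⁴ − T_wall⁴ = 1.574×10⁸ − 2.518×10⁹ = -2.360×10⁹ K⁴.
|P_net| = 0.46·5.67×10⁻⁸·10.41·2.360×10⁹.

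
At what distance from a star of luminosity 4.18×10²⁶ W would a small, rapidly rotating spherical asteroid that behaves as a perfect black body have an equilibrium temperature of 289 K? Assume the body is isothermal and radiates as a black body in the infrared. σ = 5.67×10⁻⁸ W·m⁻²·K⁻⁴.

For an isothermal black-emitting sphere, (1−a)S·πr² = σ·4πr²·T⁴ ⇒ S = 4σT⁴/(1−a).
S = 4·5.67×10⁻⁸·(289)⁴/1.00 = 1582 W/m².
Flux falls as S = L/(4πd²), so d = √(L/(4πS)) = √(4.18×10²⁶/(4π·1582)).

d ≈ 1.45×10¹¹ m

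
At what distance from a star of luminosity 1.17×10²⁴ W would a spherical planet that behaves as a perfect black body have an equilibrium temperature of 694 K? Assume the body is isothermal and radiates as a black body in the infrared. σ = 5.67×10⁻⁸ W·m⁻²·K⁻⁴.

d ≈ 1.33×10⁹ m

For an isothermal black-emitting sphere, (1−a)S·πr² = σ·4πr²·T⁴ ⇒ S = 4σT⁴/(1−a).
S = 4·5.67×10⁻⁸·(694)⁴/1.00 = 52610 W/m².
Flux falls as S = L/(4πd²), so d = √(L/(4πS)) = √(1.17×10²⁴/(4π·52610)).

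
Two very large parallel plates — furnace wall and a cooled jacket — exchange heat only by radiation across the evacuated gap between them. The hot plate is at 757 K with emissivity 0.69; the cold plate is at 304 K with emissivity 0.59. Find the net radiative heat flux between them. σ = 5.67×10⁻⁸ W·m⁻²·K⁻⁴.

For two infinite grey parallel plates, q = σ(T₁⁴ − T₂⁴)/(1/ε₁ + 1/ε₂ − 1).
T₁⁴ − T₂⁴ = 3.284×10¹¹ − 8.541×10⁹ = 3.198×10¹¹ K⁴.
1/ε₁ + 1/ε₂ − 1 = 1.449 + 1.695 − 1 = 2.144.
q = 5.67×10⁻⁸ × 3.198×10¹¹ / 2.144.

q ≈ 8460 W/m²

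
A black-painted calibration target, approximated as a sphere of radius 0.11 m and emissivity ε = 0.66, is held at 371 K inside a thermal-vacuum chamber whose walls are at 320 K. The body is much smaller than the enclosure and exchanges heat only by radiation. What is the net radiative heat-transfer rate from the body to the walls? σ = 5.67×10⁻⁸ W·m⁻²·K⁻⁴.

For a small grey body in a large enclosure: P_net = εσA(T_body⁴ − T_wall⁴).
A = 4πr² = 0.1521 m²; T_body⁴ − T_wall⁴ = 1.895×10¹⁰ − 1.049×10¹⁰ = 8.459×10⁹ K⁴.
|P_net| = 0.66·5.67×10⁻⁸·0.1521·8.459×10⁹.

P_net ≈ 48.1 W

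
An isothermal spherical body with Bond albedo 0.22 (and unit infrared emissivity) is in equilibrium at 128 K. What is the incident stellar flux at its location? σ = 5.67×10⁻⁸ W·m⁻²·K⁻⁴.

S ≈ 78.1 W/m²

(1−a)S·πr² = σ·4πr²·T⁴ ⇒ S = 4σT⁴/(1−a).
S = 4·5.67×10⁻⁸·2.684×10⁸/0.780.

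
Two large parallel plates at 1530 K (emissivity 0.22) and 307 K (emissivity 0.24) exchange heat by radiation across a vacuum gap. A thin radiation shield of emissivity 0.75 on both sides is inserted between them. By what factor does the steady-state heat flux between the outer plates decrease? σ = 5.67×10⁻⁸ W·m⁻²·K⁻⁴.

Without shield: q₀ = σΔ(T⁴)/(1/ε₁+1/ε₂−1) with denominator 7.712.
With shield the two gaps are in series; the resistances add: (1/ε₁+1/ε_s−1)+(1/ε_s+1/ε₂−1) = 4.879+4.500 = 9.379.
Heat-flux ratio q₀/q = 9.379/7.712.

factor ≈ 1.22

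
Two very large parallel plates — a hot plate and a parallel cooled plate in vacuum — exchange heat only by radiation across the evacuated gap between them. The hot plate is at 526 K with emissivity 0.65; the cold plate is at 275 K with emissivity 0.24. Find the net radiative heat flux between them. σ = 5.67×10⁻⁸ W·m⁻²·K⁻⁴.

For two infinite grey parallel plates, q = σ(T₁⁴ − T₂⁴)/(1/ε₁ + 1/ε₂ − 1).
T₁⁴ − T₂⁴ = 7.655×10¹⁰ − 5.719×10⁹ = 7.083×10¹⁰ K⁴.
1/ε₁ + 1/ε₂ − 1 = 1.538 + 4.167 − 1 = 4.705.
q = 5.67×10⁻⁸ × 7.083×10¹⁰ / 4.705.

q ≈ 854 W/m²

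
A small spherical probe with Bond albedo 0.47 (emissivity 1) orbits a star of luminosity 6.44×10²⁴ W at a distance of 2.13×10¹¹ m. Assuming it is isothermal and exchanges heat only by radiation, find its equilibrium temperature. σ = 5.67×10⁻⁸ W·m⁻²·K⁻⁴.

First find the stellar flux at distance d: S = L/(4πd²) = 6.44×10²⁴/(4π·(2.13×10¹¹)²) = 11.30 W/m².
For an isothermal sphere, absorbed (1−a)S·πr² = emitted σ·4πr²·T⁴, so T⁴ = (1−a)S/(4σ).
T⁴ = 0.530·11.30/(4·5.67×10⁻⁸) = 2.640×10⁷ K⁴.

T ≈ 71.7 K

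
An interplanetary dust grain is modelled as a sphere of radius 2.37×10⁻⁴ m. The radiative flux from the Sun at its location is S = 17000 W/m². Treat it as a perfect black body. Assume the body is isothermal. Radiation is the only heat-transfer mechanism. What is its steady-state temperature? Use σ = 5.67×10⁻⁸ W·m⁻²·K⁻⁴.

At equilibrium, absorbed power = emitted power.
Absorbing cross-section = πr² = 1.765×10⁻⁷ m²; emitting surface = 4πr² = 7.058×10⁻⁷ m² (ratio 4).
S·A_cross = εσ·A_surf·T⁴  ⇒  T⁴ = S/(4σ).
T⁴ = 1.00·17000/(4·5.67×10⁻⁸) = 7.496×10¹⁰ K⁴.
T = (7.496×10¹⁰)^(1/4).

T ≈ 523 K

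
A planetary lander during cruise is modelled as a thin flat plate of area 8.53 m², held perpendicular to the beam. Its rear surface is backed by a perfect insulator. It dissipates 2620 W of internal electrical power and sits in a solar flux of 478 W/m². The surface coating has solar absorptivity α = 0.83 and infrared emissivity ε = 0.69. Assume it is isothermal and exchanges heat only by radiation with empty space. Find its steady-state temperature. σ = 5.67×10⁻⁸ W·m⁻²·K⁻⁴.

T ≈ 366 K

At steady state, absorbed solar power + internal power = radiated power.
Absorbed: α·S·A_cross = 0.83·478·8.530 = 3384 W (cross-section A).
Total input = 3384 + 2620 = 6004 W.
Radiated: εσ·A_surf·T⁴ with A_surf = A = 8.530 m².
T⁴ = 6004/(0.69·5.67×10⁻⁸·8.530) = 1.799×10¹⁰ K⁴.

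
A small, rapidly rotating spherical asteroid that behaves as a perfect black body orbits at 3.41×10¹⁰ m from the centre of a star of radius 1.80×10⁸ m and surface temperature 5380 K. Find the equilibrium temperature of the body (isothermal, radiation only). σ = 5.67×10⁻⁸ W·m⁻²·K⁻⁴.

T ≈ 276 K

The star's surface emits σT_*⁴; at distance d the flux is S = σT_*⁴(R_*/d)².
S = 5.67×10⁻⁸·(5380)⁴·(1.80×10⁸/3.41×10¹⁰)² = 1324 W/m².
For an isothermal sphere T⁴ = (1−a)S/(4σ) = 5.836×10⁹ K⁴.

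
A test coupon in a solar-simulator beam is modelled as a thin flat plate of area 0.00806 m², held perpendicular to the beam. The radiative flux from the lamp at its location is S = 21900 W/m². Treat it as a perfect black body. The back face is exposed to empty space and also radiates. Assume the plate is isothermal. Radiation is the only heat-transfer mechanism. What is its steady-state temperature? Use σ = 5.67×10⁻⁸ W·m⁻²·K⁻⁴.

T ≈ 663 K

At equilibrium, absorbed power = emitted power.
Absorbing cross-section = A = 0.008060 m²; emitting surface = 2A = 0.01612 m² (ratio 2).
S·A_cross = εσ·A_surf·T⁴  ⇒  T⁴ = S/(2σ).
T⁴ = 1.00·21900/(2·5.67×10⁻⁸) = 1.931×10¹¹ K⁴.
T = (1.931×10¹¹)^(1/4).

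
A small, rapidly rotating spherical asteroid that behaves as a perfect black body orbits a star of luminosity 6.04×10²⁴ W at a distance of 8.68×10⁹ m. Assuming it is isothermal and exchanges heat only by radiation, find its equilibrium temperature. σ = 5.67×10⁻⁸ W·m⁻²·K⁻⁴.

T ≈ 410 K

First find the stellar flux at distance d: S = L/(4πd²) = 6.04×10²⁴/(4π·(8.68×10⁹)²) = 6380 W/m².
For an isothermal sphere, absorbed (1−a)S·πr² = emitted σ·4πr²·T⁴, so T⁴ = (1−a)S/(4σ).
T⁴ = 1.00·6380/(4·5.67×10⁻⁸) = 2.813×10¹⁰ K⁴.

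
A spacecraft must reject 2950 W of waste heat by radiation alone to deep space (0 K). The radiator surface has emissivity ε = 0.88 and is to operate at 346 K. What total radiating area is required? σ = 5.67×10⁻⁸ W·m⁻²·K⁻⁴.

A ≈ 4.13 m²

P = εσA T⁴ ⇒ A = P/(εσT⁴).
T⁴ = 1.433×10¹⁰ K⁴.
A = 2950/(0.88 × 5.67×10⁻⁸ × 1.433×10¹⁰).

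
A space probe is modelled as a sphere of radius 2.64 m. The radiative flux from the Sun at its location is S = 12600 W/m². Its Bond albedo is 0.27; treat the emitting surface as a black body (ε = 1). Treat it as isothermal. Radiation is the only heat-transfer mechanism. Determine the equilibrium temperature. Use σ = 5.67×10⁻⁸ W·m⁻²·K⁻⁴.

At equilibrium, absorbed power = emitted power.
Absorbing cross-section = πr² = 21.90 m²; emitting surface = 4πr² = 87.58 m² (ratio 4).
(1−a)S·A_cross = εσ·A_surf·T⁴  ⇒  T⁴ = (1−a)S/(4σ).
T⁴ = 0.730·12600/(4·5.67×10⁻⁸) = 4.056×10¹⁰ K⁴.
T = (4.056×10¹⁰)^(1/4).

T ≈ 449 K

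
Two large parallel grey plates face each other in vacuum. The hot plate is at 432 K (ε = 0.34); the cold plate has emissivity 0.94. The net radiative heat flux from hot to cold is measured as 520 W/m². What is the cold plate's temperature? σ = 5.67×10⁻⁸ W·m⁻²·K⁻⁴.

q = σ(T₁⁴ − T₂⁴)/(1/ε₁ + 1/ε₂ − 1); denominator = 3.005.
T₂⁴ = T₁⁴ − q·(1/ε₁+1/ε₂−1)/σ = 3.483×10¹⁰ − 520·3.005/5.67×10⁻⁸
    = 7.269×10⁹ K⁴.

T₂ ≈ 292 K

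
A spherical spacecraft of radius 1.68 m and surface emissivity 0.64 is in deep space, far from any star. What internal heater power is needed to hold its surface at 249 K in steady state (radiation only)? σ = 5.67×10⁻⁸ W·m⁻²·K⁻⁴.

P ≈ 4950 W

P = εσ·4πr²·T⁴.
4πr² = 35.47 m²; T⁴ = 3.844×10⁹ K⁴.
P = 0.64·5.67×10⁻⁸·35.47·3.844×10⁹.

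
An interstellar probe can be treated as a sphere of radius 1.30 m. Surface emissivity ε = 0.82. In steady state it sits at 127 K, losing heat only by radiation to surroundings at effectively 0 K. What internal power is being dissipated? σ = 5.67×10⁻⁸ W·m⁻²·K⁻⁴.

Steady state: P = εσA T⁴.
A = 4πr² = 21.24 m²; T⁴ = (127)⁴ = 2.601×10⁸ K⁴.
P = 0.82 × 5.67×10⁻⁸ × 21.24 × 2.601×10⁸.

P ≈ 257 W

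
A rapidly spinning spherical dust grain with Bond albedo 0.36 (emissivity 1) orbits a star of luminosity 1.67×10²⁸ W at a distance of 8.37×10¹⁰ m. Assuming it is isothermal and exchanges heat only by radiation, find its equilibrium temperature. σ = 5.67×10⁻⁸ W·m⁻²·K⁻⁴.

First find the stellar flux at distance d: S = L/(4πd²) = 1.67×10²⁸/(4π·(8.37×10¹⁰)²) = 1.897×10⁵ W/m².
For an isothermal sphere, absorbed (1−a)S·πr² = emitted σ·4πr²·T⁴, so T⁴ = (1−a)S/(4σ).
T⁴ = 0.640·1.897×10⁵/(4·5.67×10⁻⁸) = 5.353×10¹¹ K⁴.

T ≈ 855 K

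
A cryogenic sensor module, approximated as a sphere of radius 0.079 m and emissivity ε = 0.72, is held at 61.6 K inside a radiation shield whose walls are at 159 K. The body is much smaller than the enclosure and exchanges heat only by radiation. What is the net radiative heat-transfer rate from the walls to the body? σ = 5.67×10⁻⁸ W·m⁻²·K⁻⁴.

For a small grey body in a large enclosure: P_net = εσA(T_body⁴ − T_wall⁴).
A = 4πr² = 0.07843 m²; T_body⁴ − T_wall⁴ = 1.440×10⁷ − 6.391×10⁸ = -6.247×10⁸ K⁴.
|P_net| = 0.72·5.67×10⁻⁸·0.07843·6.247×10⁸.

P_net ≈ 2.00 W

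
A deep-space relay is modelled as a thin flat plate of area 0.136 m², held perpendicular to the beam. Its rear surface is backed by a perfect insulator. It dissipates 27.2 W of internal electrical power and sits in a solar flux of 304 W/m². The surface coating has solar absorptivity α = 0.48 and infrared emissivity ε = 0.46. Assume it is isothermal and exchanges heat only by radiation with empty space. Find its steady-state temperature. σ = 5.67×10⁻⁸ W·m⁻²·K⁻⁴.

T ≈ 339 K

At steady state, absorbed solar power + internal power = radiated power.
Absorbed: α·S·A_cross = 0.48·304·0.1360 = 19.85 W (cross-section A).
Total input = 19.85 + 27.2 = 47.05 W.
Radiated: εσ·A_surf·T⁴ with A_surf = A = 0.1360 m².
T⁴ = 47.05/(0.46·5.67×10⁻⁸·0.1360) = 1.326×10¹⁰ K⁴.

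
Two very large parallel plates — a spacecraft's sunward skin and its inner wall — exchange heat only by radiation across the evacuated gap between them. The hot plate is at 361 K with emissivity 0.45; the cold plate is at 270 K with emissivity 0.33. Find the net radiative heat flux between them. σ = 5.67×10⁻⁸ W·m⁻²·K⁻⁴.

q ≈ 156 W/m²

For two infinite grey parallel plates, q = σ(T₁⁴ − T₂⁴)/(1/ε₁ + 1/ε₂ − 1).
T₁⁴ − T₂⁴ = 1.698×10¹⁰ − 5.314×10⁹ = 1.167×10¹⁰ K⁴.
1/ε₁ + 1/ε₂ − 1 = 2.222 + 3.030 − 1 = 4.253.
q = 5.67×10⁻⁸ × 1.167×10¹⁰ / 4.253.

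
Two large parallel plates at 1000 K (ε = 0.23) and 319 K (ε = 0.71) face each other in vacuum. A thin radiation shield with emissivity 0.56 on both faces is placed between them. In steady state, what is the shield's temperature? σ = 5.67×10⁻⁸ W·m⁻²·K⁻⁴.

In steady state the net flux on the hot side equals that on the cold side.
σ(T₁⁴−T_s⁴)/D₁ = σ(T_s⁴−T₂⁴)/D₂, with D₁ = 1/ε₁+1/ε_s−1 = 5.134, D₂ = 1/ε_s+1/ε₂−1 = 2.194.
Solve for T_s⁴: T_s⁴ = (D₂·T₁⁴ + D₁·T₂⁴)/(D₁+D₂) = 3.067×10¹¹ K⁴.

T_s ≈ 744 K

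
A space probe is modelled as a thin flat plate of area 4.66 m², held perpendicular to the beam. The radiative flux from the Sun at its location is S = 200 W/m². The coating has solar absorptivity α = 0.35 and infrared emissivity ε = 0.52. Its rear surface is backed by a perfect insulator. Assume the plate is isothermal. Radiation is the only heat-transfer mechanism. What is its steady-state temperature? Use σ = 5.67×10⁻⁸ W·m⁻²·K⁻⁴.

T ≈ 221 K

At equilibrium, absorbed power = emitted power.
Absorbing cross-section = A = 4.660 m²; emitting surface = A = 4.660 m² (ratio 1).
αS·A_cross = εσ·A_surf·T⁴  ⇒  T⁴ = αS/(ε·1σ).
T⁴ = 0.350·200/(0.52·1·5.67×10⁻⁸) = 2.374×10⁹ K⁴.
T = (2.374×10⁹)^(1/4).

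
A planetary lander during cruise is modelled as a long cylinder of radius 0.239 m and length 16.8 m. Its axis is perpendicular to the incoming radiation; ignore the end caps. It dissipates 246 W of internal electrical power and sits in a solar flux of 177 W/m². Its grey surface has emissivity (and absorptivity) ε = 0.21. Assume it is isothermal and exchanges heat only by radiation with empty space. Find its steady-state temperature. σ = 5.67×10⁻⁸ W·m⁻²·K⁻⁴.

T ≈ 206 K

At steady state, absorbed solar power + internal power = radiated power.
Absorbed: α·S·A_cross = 0.21·177·8.030 = 298.5 W (cross-section 2rL).
Total input = 298.5 + 246 = 544.5 W.
Radiated: εσ·A_surf·T⁴ with A_surf = 2πrL = 25.23 m².
T⁴ = 544.5/(0.21·5.67×10⁻⁸·25.23) = 1.813×10⁹ K⁴.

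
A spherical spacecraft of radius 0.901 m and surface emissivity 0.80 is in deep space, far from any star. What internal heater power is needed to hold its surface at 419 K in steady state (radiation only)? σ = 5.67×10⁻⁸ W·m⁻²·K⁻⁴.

P ≈ 14300 W

P = εσ·4πr²·T⁴.
4πr² = 10.20 m²; T⁴ = 3.082×10¹⁰ K⁴.
P = 0.80·5.67×10⁻⁸·10.20·3.082×10¹⁰.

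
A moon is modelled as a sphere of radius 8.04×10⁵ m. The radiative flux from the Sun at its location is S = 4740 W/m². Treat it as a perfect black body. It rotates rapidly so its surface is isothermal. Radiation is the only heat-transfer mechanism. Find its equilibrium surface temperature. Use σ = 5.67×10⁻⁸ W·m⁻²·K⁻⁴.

T ≈ 380 K

At equilibrium, absorbed power = emitted power.
Absorbing cross-section = πr² = 2.031×10¹² m²; emitting surface = 4πr² = 8.123×10¹² m² (ratio 4).
S·A_cross = εσ·A_surf·T⁴  ⇒  T⁴ = S/(4σ).
T⁴ = 1.00·4740/(4·5.67×10⁻⁸) = 2.090×10¹⁰ K⁴.
T = (2.090×10¹⁰)^(1/4).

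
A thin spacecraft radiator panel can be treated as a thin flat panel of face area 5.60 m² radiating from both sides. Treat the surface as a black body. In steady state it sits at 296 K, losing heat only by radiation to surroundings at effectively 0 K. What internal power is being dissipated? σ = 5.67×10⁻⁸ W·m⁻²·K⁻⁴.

P ≈ 4870 W

Steady state: P = εσA T⁴.
A = 2·5.60 = 11.20 m²; T⁴ = (296)⁴ = 7.677×10⁹ K⁴.
P = 1.0 × 5.67×10⁻⁸ × 11.20 × 7.677×10⁹.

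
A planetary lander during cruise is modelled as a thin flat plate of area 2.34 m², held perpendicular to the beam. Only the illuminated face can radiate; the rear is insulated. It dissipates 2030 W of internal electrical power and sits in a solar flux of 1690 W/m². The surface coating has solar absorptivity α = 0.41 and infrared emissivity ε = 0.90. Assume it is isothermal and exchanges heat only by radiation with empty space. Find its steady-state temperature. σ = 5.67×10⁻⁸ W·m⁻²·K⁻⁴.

At steady state, absorbed solar power + internal power = radiated power.
Absorbed: α·S·A_cross = 0.41·1690·2.340 = 1621 W (cross-section A).
Total input = 1621 + 2030 = 3651 W.
Radiated: εσ·A_surf·T⁴ with A_surf = A = 2.340 m².
T⁴ = 3651/(0.90·5.67×10⁻⁸·2.340) = 3.058×10¹⁰ K⁴.

T ≈ 418 K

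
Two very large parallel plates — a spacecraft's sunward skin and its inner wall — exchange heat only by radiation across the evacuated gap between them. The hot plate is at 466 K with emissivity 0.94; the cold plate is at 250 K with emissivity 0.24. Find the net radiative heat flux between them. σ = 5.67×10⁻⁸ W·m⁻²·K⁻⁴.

For two infinite grey parallel plates, q = σ(T₁⁴ − T₂⁴)/(1/ε₁ + 1/ε₂ − 1).
T₁⁴ − T₂⁴ = 4.716×10¹⁰ − 3.906×10⁹ = 4.325×10¹⁰ K⁴.
1/ε₁ + 1/ε₂ − 1 = 1.064 + 4.167 − 1 = 4.230.
q = 5.67×10⁻⁸ × 4.325×10¹⁰ / 4.230.

q ≈ 580 W/m²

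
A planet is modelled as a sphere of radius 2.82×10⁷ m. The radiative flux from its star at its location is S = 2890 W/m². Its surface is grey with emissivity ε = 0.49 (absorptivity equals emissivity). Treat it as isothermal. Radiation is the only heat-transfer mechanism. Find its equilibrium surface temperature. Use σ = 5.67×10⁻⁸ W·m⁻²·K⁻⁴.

At equilibrium, absorbed power = emitted power.
Absorbing cross-section = πr² = 2.498×10¹⁵ m²; emitting surface = 4πr² = 9.993×10¹⁵ m² (ratio 4).
εS·A_cross = εσ·A_surf·T⁴  ⇒  T⁴ = S/(4σ)   (ε cancels).
T⁴ = 2890/(4·5.67×10⁻⁸) = 1.274×10¹⁰ K⁴.
T = (1.274×10¹⁰)^(1/4).

T ≈ 336 K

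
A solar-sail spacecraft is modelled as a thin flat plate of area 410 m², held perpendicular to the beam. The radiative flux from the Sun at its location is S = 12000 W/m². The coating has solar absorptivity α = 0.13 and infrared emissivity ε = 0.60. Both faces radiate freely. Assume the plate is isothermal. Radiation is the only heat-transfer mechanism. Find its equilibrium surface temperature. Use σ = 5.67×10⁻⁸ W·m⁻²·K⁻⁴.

T ≈ 389 K

At equilibrium, absorbed power = emitted power.
Absorbing cross-section = A = 410.0 m²; emitting surface = 2A = 820.0 m² (ratio 2).
αS·A_cross = εσ·A_surf·T⁴  ⇒  T⁴ = αS/(ε·2σ).
T⁴ = 0.130·12000/(0.60·2·5.67×10⁻⁸) = 2.293×10¹⁰ K⁴.
T = (2.293×10¹⁰)^(1/4).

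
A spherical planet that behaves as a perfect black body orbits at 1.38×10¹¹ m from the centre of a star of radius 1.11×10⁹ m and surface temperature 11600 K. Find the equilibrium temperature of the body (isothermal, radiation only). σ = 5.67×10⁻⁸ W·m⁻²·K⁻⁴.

T ≈ 736 K

The star's surface emits σT_*⁴; at distance d the flux is S = σT_*⁴(R_*/d)².
S = 5.67×10⁻⁸·(11600)⁴·(1.11×10⁹/1.38×10¹¹)² = 66420 W/m².
For an isothermal sphere T⁴ = (1−a)S/(4σ) = 2.929×10¹¹ K⁴.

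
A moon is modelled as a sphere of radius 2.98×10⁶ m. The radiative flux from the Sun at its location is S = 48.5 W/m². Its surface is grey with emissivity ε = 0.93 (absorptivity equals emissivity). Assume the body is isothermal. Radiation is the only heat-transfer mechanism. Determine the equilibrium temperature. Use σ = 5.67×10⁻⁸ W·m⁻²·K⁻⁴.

T ≈ 121 K

At equilibrium, absorbed power = emitted power.
Absorbing cross-section = πr² = 2.790×10¹³ m²; emitting surface = 4πr² = 1.116×10¹⁴ m² (ratio 4).
εS·A_cross = εσ·A_surf·T⁴  ⇒  T⁴ = S/(4σ)   (ε cancels).
T⁴ = 48.5/(4·5.67×10⁻⁸) = 2.138×10⁸ K⁴.
T = (2.138×10⁸)^(1/4).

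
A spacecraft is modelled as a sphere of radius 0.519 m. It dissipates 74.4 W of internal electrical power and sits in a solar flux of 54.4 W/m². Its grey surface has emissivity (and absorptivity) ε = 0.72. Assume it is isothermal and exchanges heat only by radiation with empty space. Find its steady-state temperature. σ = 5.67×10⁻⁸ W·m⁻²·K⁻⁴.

At steady state, absorbed solar power + internal power = radiated power.
Absorbed: α·S·A_cross = 0.72·54.4·0.8462 = 33.14 W (cross-section πr²).
Total input = 33.14 + 74.4 = 107.5 W.
Radiated: εσ·A_surf·T⁴ with A_surf = 4πr² = 3.385 m².
T⁴ = 107.5/(0.72·5.67×10⁻⁸·3.385) = 7.783×10⁸ K⁴.

T ≈ 167 K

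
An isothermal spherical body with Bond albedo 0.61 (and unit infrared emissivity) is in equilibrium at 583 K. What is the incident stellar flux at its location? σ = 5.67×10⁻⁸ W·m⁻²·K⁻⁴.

S ≈ 67200 W/m²

(1−a)S·πr² = σ·4πr²·T⁴ ⇒ S = 4σT⁴/(1−a).
S = 4·5.67×10⁻⁸·1.155×10¹¹/0.390.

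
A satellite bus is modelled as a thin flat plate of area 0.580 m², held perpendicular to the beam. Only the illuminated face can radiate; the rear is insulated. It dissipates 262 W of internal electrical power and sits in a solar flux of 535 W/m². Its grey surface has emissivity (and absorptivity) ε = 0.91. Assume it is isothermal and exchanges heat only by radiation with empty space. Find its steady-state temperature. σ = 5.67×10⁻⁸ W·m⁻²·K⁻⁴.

At steady state, absorbed solar power + internal power = radiated power.
Absorbed: α·S·A_cross = 0.91·535·0.5800 = 282.4 W (cross-section A).
Total input = 282.4 + 262 = 544.4 W.
Radiated: εσ·A_surf·T⁴ with A_surf = A = 0.5800 m².
T⁴ = 544.4/(0.91·5.67×10⁻⁸·0.5800) = 1.819×10¹⁰ K⁴.

T ≈ 367 K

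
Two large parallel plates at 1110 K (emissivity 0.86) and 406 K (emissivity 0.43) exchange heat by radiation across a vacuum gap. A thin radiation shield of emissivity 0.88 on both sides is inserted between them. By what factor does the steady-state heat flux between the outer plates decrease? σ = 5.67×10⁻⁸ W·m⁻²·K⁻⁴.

Without shield: q₀ = σΔ(T⁴)/(1/ε₁+1/ε₂−1) with denominator 2.488.
With shield the two gaps are in series; the resistances add: (1/ε₁+1/ε_s−1)+(1/ε_s+1/ε₂−1) = 1.299+2.462 = 3.761.
Heat-flux ratio q₀/q = 3.761/2.488.

factor ≈ 1.51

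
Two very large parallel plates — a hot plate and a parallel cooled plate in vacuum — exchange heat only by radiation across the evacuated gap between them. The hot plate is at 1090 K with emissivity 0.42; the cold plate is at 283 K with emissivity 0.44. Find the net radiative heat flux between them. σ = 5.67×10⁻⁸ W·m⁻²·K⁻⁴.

For two infinite grey parallel plates, q = σ(T₁⁴ − T₂⁴)/(1/ε₁ + 1/ε₂ − 1).
T₁⁴ − T₂⁴ = 1.412×10¹² − 6.414×10⁹ = 1.405×10¹² K⁴.
1/ε₁ + 1/ε₂ − 1 = 2.381 + 2.273 − 1 = 3.654.
q = 5.67×10⁻⁸ × 1.405×10¹² / 3.654.

q ≈ 21800 W/m²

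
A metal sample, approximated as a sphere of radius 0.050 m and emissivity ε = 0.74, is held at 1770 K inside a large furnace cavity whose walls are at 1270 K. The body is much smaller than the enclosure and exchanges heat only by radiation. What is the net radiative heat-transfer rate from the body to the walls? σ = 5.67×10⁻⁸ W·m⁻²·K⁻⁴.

For a small grey body in a large enclosure: P_net = εσA(T_body⁴ − T_wall⁴).
A = 4πr² = 0.03142 m²; T_body⁴ − T_wall⁴ = 9.815×10¹² − 2.601×10¹² = 7.214×10¹² K⁴.
|P_net| = 0.74·5.67×10⁻⁸·0.03142·7.214×10¹².

P_net ≈ 9510 W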